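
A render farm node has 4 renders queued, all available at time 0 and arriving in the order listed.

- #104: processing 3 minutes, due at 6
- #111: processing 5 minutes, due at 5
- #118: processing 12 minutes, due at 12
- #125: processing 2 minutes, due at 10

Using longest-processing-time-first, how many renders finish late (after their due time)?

LPT (decreasing processing time): #118 #111 #104 #125.
#118: 0→12, due 12, tardiness 0
#111: 12→17, due 5, tardiness 12
#104: 17→20, due 6, tardiness 14
#125: 20→22, due 10, tardiness 12
Late renders: 3.

3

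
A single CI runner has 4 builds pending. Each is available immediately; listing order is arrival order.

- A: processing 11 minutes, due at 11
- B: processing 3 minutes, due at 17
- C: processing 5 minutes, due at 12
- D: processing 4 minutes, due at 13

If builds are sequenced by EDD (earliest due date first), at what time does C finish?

EDD (increasing due date): A C D B.
A: 0→11
C: 11→16

16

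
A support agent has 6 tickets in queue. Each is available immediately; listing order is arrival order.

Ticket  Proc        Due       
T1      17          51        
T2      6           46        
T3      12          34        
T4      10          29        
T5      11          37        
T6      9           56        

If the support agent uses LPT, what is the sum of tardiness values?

LPT (decreasing processing time): T1 T3 T5 T4 T6 T2.
T1: 0→17, due 51, tardiness 0
T3: 17→29, due 34, tardiness 0
T5: 29→40, due 37, tardiness 3
T4: 40→50, due 29, tardiness 21
T6: 50→59, due 56, tardiness 3
T2: 59→65, due 46, tardiness 19
Sum = 0+0+3+21+3+19 = 46.

46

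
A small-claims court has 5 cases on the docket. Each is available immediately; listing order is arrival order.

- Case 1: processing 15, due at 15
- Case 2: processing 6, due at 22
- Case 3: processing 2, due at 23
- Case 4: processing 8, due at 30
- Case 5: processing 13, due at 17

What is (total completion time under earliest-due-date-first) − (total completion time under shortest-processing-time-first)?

EDD (increasing due date): Case 1 Case 5 Case 2 Case 3 Case 4.
Case 1: 0→15
Case 5: 15→28
Case 2: 28→34
Case 3: 34→36
Case 4: 36→44
Sum = 15+28+34+36+44 = 157.
SPT (increasing processing time): Case 3 Case 2 Case 4 Case 5 Case 1.
Case 3: 0→2
Case 2: 2→8
Case 4: 8→16
Case 5: 16→29
Case 1: 29→44
Sum = 2+8+16+29+44 = 99.
Difference = 157 − 99 = 58.

58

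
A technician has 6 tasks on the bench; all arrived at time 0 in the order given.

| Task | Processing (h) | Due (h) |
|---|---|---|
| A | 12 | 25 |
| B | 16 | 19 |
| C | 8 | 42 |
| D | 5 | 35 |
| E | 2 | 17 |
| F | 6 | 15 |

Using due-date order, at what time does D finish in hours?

EDD (increasing due date): F E B A D C.
F: 0→6
E: 6→8
B: 8→24
A: 24→36
D: 36→41

41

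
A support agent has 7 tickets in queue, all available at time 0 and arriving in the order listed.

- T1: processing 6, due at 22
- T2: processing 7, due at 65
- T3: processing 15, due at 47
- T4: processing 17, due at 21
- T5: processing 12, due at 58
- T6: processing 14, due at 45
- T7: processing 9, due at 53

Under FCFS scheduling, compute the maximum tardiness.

27

FIFO (arrival order): T1 T2 T3 T4 T5 T6 T7.
T1: 0→6, due 22, tardiness 0
T2: 6→13, due 65, tardiness 0
T3: 13→28, due 47, tardiness 0
T4: 28→45, due 21, tardiness 24
T5: 45→57, due 58, tardiness 0
T6: 57→71, due 45, tardiness 26
T7: 71→80, due 53, tardiness 27
Maximum = 27.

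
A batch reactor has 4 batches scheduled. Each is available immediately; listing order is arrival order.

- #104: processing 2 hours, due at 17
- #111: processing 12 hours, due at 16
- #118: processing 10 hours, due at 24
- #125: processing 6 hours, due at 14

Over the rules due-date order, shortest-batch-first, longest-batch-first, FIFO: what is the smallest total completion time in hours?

58

EDD (increasing due date): #125 #111 #104 #118.
#125: 0→6
#111: 6→18
#104: 18→20
#118: 20→30
Sum = 6+18+20+30 = 74.
SPT (increasing processing time): #104 #125 #118 #111.
#104: 0→2
#125: 2→8
#118: 8→18
#111: 18→30
Sum = 2+8+18+30 = 58.
LPT (decreasing processing time): #111 #118 #125 #104.
#111: 0→12
#118: 12→22
#125: 22→28
#104: 28→30
Sum = 12+22+28+30 = 92.
FIFO (arrival order): #104 #111 #118 #125.
#104: 0→2
#111: 2→14
#118: 14→24
#125: 24→30
Sum = 2+14+24+30 = 70.
EDD 74, SPT 58, LPT 92, FIFO 70 → minimum 58.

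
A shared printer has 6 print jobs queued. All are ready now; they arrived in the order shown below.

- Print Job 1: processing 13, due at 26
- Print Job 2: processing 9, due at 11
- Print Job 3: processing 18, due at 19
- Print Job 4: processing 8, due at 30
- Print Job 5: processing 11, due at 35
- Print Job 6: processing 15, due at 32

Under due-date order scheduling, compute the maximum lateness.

39

EDD (increasing due date): Print Job 2 Print Job 3 Print Job 1 Print Job 4 Print Job 6 Print Job 5.
Print Job 2: 0→9, due 11, lateness -2
Print Job 3: 9→27, due 19, lateness 8
Print Job 1: 27→40, due 26, lateness 14
Print Job 4: 40→48, due 30, lateness 18
Print Job 6: 48→63, due 32, lateness 31
Print Job 5: 63→74, due 35, lateness 39
Maximum = 39.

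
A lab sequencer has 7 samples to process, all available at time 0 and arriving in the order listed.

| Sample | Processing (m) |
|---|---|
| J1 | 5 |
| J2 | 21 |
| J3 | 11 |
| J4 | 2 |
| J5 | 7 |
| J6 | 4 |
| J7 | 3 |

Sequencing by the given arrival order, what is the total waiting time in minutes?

203

FIFO (arrival order): J1 J2 J3 J4 J5 J6 J7.
J1: waits 0, runs 0→5
J2: waits 5, runs 5→26
J3: waits 26, runs 26→37
J4: waits 37, runs 37→39
J5: waits 39, runs 39→46
J6: waits 46, runs 46→50
J7: waits 50, runs 50→53
Sum = 0+5+26+37+39+46+50 = 203.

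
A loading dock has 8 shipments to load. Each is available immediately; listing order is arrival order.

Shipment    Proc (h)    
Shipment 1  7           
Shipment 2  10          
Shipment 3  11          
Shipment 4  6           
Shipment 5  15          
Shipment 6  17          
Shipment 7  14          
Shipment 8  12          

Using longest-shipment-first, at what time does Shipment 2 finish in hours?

79

LPT (decreasing processing time): Shipment 6 Shipment 5 Shipment 7 Shipment 8 Shipment 3 Shipment 2 Shipment 1 Shipment 4.
Shipment 6: 0→17
Shipment 5: 17→32
Shipment 7: 32→46
Shipment 8: 46→58
Shipment 3: 58→69
Shipment 2: 69→79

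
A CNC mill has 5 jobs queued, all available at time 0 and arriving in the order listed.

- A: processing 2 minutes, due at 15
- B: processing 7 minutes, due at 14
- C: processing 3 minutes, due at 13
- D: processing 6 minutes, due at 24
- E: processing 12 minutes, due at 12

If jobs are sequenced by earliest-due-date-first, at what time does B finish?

EDD (increasing due date): E C B A D.
E: 0→12
C: 12→15
B: 15→22

22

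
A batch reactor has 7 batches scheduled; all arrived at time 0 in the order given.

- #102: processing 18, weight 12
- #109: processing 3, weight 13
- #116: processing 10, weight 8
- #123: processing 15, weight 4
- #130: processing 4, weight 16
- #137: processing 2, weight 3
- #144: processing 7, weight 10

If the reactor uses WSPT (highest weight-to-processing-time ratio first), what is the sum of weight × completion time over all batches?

1310

WSPT (decreasing weight/processing-time ratio): #109 #130 #137 #144 #116 #102 #123.
#109: finishes 3, weight 13, w·C = 39
#130: finishes 7, weight 16, w·C = 112
#137: finishes 9, weight 3, w·C = 27
#144: finishes 16, weight 10, w·C = 160
#116: finishes 26, weight 8, w·C = 208
#102: finishes 44, weight 12, w·C = 528
#123: finishes 59, weight 4, w·C = 236
Sum = 39+112+27+160+208+528+236 = 1310.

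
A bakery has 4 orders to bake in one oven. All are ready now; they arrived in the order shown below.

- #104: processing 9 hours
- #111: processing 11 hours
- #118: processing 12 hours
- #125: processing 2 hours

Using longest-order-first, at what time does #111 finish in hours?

LPT (decreasing processing time): #118 #111 #104 #125.
#118: 0→12
#111: 12→23

23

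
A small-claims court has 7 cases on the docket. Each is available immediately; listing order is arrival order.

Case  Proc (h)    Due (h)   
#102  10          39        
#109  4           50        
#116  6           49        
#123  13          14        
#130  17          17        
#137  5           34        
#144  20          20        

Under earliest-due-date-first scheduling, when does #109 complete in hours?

75

EDD (increasing due date): #123 #130 #144 #137 #102 #116 #109.
#123: 0→13
#130: 13→30
#144: 30→50
#137: 50→55
#102: 55→65
#116: 65→71
#109: 71→75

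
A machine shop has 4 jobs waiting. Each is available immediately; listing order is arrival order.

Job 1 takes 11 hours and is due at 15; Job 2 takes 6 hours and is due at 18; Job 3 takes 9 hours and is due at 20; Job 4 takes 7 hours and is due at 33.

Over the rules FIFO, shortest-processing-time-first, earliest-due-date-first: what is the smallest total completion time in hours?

74

FIFO (arrival order): Job 1 Job 2 Job 3 Job 4.
Job 1: 0→11
Job 2: 11→17
Job 3: 17→26
Job 4: 26→33
Sum = 11+17+26+33 = 87.
SPT (increasing processing time): Job 2 Job 4 Job 3 Job 1.
Job 2: 0→6
Job 4: 6→13
Job 3: 13→22
Job 1: 22→33
Sum = 6+13+22+33 = 74.
EDD (increasing due date): Job 1 Job 2 Job 3 Job 4.
Job 1: 0→11
Job 2: 11→17
Job 3: 17→26
Job 4: 26→33
Sum = 11+17+26+33 = 87.
FIFO 87, SPT 74, EDD 87 → minimum 74.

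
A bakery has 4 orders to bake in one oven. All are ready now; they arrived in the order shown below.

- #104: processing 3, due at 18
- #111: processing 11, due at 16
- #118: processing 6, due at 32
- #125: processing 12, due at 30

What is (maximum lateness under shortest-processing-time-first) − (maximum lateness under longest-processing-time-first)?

-10

SPT (increasing processing time): #104 #118 #111 #125.
#104: 0→3, due 18, lateness -15
#118: 3→9, due 32, lateness -23
#111: 9→20, due 16, lateness 4
#125: 20→32, due 30, lateness 2
Maximum = 4.
LPT (decreasing processing time): #125 #111 #118 #104.
#125: 0→12, due 30, lateness -18
#111: 12→23, due 16, lateness 7
#118: 23→29, due 32, lateness -3
#104: 29→32, due 18, lateness 14
Maximum = 14.
Difference = 4 − 14 = -10.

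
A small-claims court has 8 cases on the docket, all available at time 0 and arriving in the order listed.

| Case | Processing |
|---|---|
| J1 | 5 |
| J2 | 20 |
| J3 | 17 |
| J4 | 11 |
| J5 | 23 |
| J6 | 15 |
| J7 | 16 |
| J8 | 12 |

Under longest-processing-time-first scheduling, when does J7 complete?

LPT (decreasing processing time): J5 J2 J3 J7 J6 J8 J4 J1.
J5: 0→23
J2: 23→43
J3: 43→60
J7: 60→76

76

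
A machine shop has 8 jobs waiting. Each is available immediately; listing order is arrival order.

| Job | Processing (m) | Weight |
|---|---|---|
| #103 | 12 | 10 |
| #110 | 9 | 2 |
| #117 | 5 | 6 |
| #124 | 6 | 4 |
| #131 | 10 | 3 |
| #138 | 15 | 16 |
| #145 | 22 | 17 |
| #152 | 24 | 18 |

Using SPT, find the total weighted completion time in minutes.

4733

SPT (increasing processing time): #117 #124 #110 #131 #103 #138 #145 #152.
#117: finishes 5, weight 6, w·C = 30
#124: finishes 11, weight 4, w·C = 44
#110: finishes 20, weight 2, w·C = 40
#131: finishes 30, weight 3, w·C = 90
#103: finishes 42, weight 10, w·C = 420
#138: finishes 57, weight 16, w·C = 912
#145: finishes 79, weight 17, w·C = 1343
#152: finishes 103, weight 18, w·C = 1854
Sum = 30+44+40+90+420+912+1343+1854 = 4733.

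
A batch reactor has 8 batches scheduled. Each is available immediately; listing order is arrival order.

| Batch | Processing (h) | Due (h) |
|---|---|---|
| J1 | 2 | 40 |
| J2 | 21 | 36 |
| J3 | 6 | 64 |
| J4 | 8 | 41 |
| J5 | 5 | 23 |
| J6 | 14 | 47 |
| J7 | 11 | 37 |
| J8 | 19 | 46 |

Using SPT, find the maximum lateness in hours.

50

SPT (increasing processing time): J1 J5 J3 J4 J7 J6 J8 J2.
J1: 0→2, due 40, lateness -38
J5: 2→7, due 23, lateness -16
J3: 7→13, due 64, lateness -51
J4: 13→21, due 41, lateness -20
J7: 21→32, due 37, lateness -5
J6: 32→46, due 47, lateness -1
J8: 46→65, due 46, lateness 19
J2: 65→86, due 36, lateness 50
Maximum = 50.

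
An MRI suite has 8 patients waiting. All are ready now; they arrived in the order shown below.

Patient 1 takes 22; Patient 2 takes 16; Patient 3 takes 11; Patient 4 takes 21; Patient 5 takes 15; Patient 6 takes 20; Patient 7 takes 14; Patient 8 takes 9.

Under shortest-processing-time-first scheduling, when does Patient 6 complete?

85

SPT (increasing processing time): Patient 8 Patient 3 Patient 7 Patient 5 Patient 2 Patient 6 Patient 4 Patient 1.
Patient 8: 0→9
Patient 3: 9→20
Patient 7: 20→34
Patient 5: 34→49
Patient 2: 49→65
Patient 6: 65→85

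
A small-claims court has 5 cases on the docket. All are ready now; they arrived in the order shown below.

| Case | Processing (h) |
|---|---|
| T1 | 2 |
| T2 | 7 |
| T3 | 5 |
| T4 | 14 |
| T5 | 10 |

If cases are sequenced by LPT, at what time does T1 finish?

LPT (decreasing processing time): T4 T5 T2 T3 T1.
T4: 0→14
T5: 14→24
T2: 24→31
T3: 31→36
T1: 36→38

38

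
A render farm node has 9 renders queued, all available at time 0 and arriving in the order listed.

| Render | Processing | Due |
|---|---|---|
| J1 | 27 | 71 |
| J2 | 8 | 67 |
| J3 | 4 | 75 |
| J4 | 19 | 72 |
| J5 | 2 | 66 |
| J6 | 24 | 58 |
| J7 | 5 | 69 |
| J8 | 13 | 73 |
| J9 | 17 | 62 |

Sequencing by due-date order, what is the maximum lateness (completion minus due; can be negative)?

44

EDD (increasing due date): J6 J9 J5 J2 J7 J1 J4 J8 J3.
J6: 0→24, due 58, lateness -34
J9: 24→41, due 62, lateness -21
J5: 41→43, due 66, lateness -23
J2: 43→51, due 67, lateness -16
J7: 51→56, due 69, lateness -13
J1: 56→83, due 71, lateness 12
J4: 83→102, due 72, lateness 30
J8: 102→115, due 73, lateness 42
J3: 115→119, due 75, lateness 44
Maximum = 44.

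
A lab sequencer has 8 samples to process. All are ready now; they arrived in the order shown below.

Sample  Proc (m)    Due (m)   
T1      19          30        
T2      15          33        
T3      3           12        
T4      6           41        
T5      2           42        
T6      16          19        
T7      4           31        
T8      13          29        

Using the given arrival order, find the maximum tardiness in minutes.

FIFO (arrival order): T1 T2 T3 T4 T5 T6 T7 T8.
T1: 0→19, due 30, tardiness 0
T2: 19→34, due 33, tardiness 1
T3: 34→37, due 12, tardiness 25
T4: 37→43, due 41, tardiness 2
T5: 43→45, due 42, tardiness 3
T6: 45→61, due 19, tardiness 42
T7: 61→65, due 31, tardiness 34
T8: 65→78, due 29, tardiness 49
Maximum = 49.

49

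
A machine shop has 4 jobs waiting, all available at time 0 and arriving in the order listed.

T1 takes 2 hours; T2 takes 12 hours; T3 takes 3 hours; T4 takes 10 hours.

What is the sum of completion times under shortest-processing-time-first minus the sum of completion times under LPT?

-37

SPT (increasing processing time): T1 T3 T4 T2.
T1: 0→2
T3: 2→5
T4: 5→15
T2: 15→27
Sum = 2+5+15+27 = 49.
LPT (decreasing processing time): T2 T4 T3 T1.
T2: 0→12
T4: 12→22
T3: 22→25
T1: 25→27
Sum = 12+22+25+27 = 86.
Difference = 49 − 86 = -37.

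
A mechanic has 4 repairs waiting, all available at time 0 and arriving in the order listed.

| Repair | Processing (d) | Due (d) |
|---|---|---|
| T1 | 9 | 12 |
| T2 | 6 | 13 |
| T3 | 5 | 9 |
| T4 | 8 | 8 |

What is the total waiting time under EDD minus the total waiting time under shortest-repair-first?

8

EDD (increasing due date): T4 T3 T1 T2.
T4: waits 0, runs 0→8
T3: waits 8, runs 8→13
T1: waits 13, runs 13→22
T2: waits 22, runs 22→28
Sum = 0+8+13+22 = 43.
SPT (increasing processing time): T3 T2 T4 T1.
T3: waits 0, runs 0→5
T2: waits 5, runs 5→11
T4: waits 11, runs 11→19
T1: waits 19, runs 19→28
Sum = 0+5+11+19 = 35.
Difference = 43 − 35 = 8.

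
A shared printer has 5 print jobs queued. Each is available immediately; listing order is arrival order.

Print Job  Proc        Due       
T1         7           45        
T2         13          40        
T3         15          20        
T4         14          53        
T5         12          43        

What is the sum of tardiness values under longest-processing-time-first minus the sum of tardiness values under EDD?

LPT (decreasing processing time): T3 T4 T2 T5 T1.
T3: 0→15, due 20, tardiness 0
T4: 15→29, due 53, tardiness 0
T2: 29→42, due 40, tardiness 2
T5: 42→54, due 43, tardiness 11
T1: 54→61, due 45, tardiness 16
Sum = 0+0+2+11+16 = 29.
EDD (increasing due date): T3 T2 T5 T1 T4.
T3: 0→15, due 20, tardiness 0
T2: 15→28, due 40, tardiness 0
T5: 28→40, due 43, tardiness 0
T1: 40→47, due 45, tardiness 2
T4: 47→61, due 53, tardiness 8
Sum = 0+0+0+2+8 = 10.
Difference = 29 − 10 = 19.

19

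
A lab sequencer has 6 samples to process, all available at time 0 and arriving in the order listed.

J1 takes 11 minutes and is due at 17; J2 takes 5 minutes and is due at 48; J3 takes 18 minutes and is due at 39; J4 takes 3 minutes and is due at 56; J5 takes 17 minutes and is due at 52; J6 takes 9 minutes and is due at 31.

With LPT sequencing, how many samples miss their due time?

LPT (decreasing processing time): J3 J5 J1 J6 J2 J4.
J3: 0→18, due 39, tardiness 0
J5: 18→35, due 52, tardiness 0
J1: 35→46, due 17, tardiness 29
J6: 46→55, due 31, tardiness 24
J2: 55→60, due 48, tardiness 12
J4: 60→63, due 56, tardiness 7
Late samples: 4.

4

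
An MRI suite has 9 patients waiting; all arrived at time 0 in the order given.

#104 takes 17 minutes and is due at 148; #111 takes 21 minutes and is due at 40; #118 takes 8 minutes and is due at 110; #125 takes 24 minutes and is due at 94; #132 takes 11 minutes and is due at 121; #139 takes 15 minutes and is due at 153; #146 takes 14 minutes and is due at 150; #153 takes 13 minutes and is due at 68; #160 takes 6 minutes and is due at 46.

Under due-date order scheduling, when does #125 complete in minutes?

EDD (increasing due date): #111 #160 #153 #125 #118 #132 #104 #146 #139.
#111: 0→21
#160: 21→27
#153: 27→40
#125: 40→64

64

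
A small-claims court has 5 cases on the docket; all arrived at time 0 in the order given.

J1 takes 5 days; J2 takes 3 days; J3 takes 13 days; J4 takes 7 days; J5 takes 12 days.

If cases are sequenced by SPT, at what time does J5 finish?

27

SPT (increasing processing time): J2 J1 J4 J5 J3.
J2: 0→3
J1: 3→8
J4: 8→15
J5: 15→27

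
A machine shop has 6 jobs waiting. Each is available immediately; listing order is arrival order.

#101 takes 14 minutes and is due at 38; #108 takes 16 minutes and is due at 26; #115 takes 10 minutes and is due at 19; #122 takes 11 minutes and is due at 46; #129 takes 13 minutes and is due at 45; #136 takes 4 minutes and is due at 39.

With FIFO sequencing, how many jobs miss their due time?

5

FIFO (arrival order): #101 #108 #115 #122 #129 #136.
#101: 0→14, due 38, tardiness 0
#108: 14→30, due 26, tardiness 4
#115: 30→40, due 19, tardiness 21
#122: 40→51, due 46, tardiness 5
#129: 51→64, due 45, tardiness 19
#136: 64→68, due 39, tardiness 29
Late jobs: 5.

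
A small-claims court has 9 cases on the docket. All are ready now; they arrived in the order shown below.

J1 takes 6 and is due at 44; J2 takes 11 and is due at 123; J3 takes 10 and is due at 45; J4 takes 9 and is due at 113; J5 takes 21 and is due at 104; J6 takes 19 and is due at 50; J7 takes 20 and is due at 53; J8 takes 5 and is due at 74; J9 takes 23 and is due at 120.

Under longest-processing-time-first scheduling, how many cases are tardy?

LPT (decreasing processing time): J9 J5 J7 J6 J2 J3 J4 J1 J8.
J9: 0→23, due 120, tardiness 0
J5: 23→44, due 104, tardiness 0
J7: 44→64, due 53, tardiness 11
J6: 64→83, due 50, tardiness 33
J2: 83→94, due 123, tardiness 0
J3: 94→104, due 45, tardiness 59
J4: 104→113, due 113, tardiness 0
J1: 113→119, due 44, tardiness 75
J8: 119→124, due 74, tardiness 50
Late cases: 5.

5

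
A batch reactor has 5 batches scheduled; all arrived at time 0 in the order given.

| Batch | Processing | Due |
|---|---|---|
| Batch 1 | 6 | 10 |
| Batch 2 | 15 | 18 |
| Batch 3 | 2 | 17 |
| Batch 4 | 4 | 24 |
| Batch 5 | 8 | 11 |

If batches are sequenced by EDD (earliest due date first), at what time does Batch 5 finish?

14

EDD (increasing due date): Batch 1 Batch 5 Batch 3 Batch 2 Batch 4.
Batch 1: 0→6
Batch 5: 6→14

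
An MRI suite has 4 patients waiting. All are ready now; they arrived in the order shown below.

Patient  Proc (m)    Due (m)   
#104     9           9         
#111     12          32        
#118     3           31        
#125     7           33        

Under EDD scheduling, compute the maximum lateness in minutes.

EDD (increasing due date): #104 #118 #111 #125.
#104: 0→9, due 9, lateness 0
#118: 9→12, due 31, lateness -19
#111: 12→24, due 32, lateness -8
#125: 24→31, due 33, lateness -2
Maximum = 0.

0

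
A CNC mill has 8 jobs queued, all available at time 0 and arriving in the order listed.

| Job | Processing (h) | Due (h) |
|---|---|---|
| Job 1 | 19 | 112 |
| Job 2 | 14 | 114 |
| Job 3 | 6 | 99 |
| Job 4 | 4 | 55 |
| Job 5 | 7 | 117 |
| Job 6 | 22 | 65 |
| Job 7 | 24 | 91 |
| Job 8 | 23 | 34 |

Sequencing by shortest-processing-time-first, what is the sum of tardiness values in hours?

SPT (increasing processing time): Job 4 Job 3 Job 5 Job 2 Job 1 Job 6 Job 8 Job 7.
Job 4: 0→4, due 55, tardiness 0
Job 3: 4→10, due 99, tardiness 0
Job 5: 10→17, due 117, tardiness 0
Job 2: 17→31, due 114, tardiness 0
Job 1: 31→50, due 112, tardiness 0
Job 6: 50→72, due 65, tardiness 7
Job 8: 72→95, due 34, tardiness 61
Job 7: 95→119, due 91, tardiness 28
Sum = 0+0+0+0+0+7+61+28 = 96.

96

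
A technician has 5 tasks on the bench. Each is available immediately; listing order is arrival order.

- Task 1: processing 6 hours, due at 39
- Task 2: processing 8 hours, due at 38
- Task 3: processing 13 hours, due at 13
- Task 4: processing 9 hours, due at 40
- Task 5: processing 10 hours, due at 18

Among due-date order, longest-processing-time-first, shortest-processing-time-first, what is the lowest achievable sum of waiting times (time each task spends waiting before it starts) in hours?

76

EDD (increasing due date): Task 3 Task 5 Task 2 Task 1 Task 4.
Task 3: waits 0, runs 0→13
Task 5: waits 13, runs 13→23
Task 2: waits 23, runs 23→31
Task 1: waits 31, runs 31→37
Task 4: waits 37, runs 37→46
Sum = 0+13+23+31+37 = 104.
LPT (decreasing processing time): Task 3 Task 5 Task 4 Task 2 Task 1.
Task 3: waits 0, runs 0→13
Task 5: waits 13, runs 13→23
Task 4: waits 23, runs 23→32
Task 2: waits 32, runs 32→40
Task 1: waits 40, runs 40→46
Sum = 0+13+23+32+40 = 108.
SPT (increasing processing time): Task 1 Task 2 Task 4 Task 5 Task 3.
Task 1: waits 0, runs 0→6
Task 2: waits 6, runs 6→14
Task 4: waits 14, runs 14→23
Task 5: waits 23, runs 23→33
Task 3: waits 33, runs 33→46
Sum = 0+6+14+23+33 = 76.
EDD 104, LPT 108, SPT 76 → minimum 76.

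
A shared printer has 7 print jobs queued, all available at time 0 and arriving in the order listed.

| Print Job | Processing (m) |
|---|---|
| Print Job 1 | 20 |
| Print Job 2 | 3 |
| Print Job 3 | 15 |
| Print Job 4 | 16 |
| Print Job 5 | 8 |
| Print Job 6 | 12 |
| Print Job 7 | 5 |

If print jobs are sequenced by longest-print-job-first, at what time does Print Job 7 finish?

LPT (decreasing processing time): Print Job 1 Print Job 4 Print Job 3 Print Job 6 Print Job 5 Print Job 7 Print Job 2.
Print Job 1: 0→20
Print Job 4: 20→36
Print Job 3: 36→51
Print Job 6: 51→63
Print Job 5: 63→71
Print Job 7: 71→76

76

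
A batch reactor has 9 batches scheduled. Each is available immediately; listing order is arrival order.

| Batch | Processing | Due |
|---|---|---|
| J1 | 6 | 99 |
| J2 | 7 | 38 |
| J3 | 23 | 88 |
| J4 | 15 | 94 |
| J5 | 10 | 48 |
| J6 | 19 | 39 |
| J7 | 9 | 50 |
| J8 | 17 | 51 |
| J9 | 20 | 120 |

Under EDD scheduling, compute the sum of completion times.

593

EDD (increasing due date): J2 J6 J5 J7 J8 J3 J4 J1 J9.
J2: 0→7
J6: 7→26
J5: 26→36
J7: 36→45
J8: 45→62
J3: 62→85
J4: 85→100
J1: 100→106
J9: 106→126
Sum = 7+26+36+45+62+85+100+106+126 = 593.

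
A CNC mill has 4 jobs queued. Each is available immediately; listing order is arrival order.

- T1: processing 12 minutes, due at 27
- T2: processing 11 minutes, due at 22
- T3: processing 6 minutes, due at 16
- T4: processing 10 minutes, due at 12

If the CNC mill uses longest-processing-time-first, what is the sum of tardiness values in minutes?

45

LPT (decreasing processing time): T1 T2 T4 T3.
T1: 0→12, due 27, tardiness 0
T2: 12→23, due 22, tardiness 1
T4: 23→33, due 12, tardiness 21
T3: 33→39, due 16, tardiness 23
Sum = 0+1+21+23 = 45.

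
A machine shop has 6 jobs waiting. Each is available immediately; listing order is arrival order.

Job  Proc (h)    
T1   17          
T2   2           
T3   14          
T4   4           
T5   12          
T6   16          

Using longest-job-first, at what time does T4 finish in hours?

63

LPT (decreasing processing time): T1 T6 T3 T5 T4 T2.
T1: 0→17
T6: 17→33
T3: 33→47
T5: 47→59
T4: 59→63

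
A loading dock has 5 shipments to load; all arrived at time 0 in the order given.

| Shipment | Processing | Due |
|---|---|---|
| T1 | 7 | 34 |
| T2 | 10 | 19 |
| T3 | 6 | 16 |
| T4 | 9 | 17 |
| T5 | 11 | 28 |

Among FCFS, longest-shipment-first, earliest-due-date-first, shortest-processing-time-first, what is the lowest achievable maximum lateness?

FIFO (arrival order): T1 T2 T3 T4 T5.
T1: 0→7, due 34, lateness -27
T2: 7→17, due 19, lateness -2
T3: 17→23, due 16, lateness 7
T4: 23→32, due 17, lateness 15
T5: 32→43, due 28, lateness 15
Maximum = 15.
LPT (decreasing processing time): T5 T2 T4 T1 T3.
T5: 0→11, due 28, lateness -17
T2: 11→21, due 19, lateness 2
T4: 21→30, due 17, lateness 13
T1: 30→37, due 34, lateness 3
T3: 37→43, due 16, lateness 27
Maximum = 27.
EDD (increasing due date): T3 T4 T2 T5 T1.
T3: 0→6, due 16, lateness -10
T4: 6→15, due 17, lateness -2
T2: 15→25, due 19, lateness 6
T5: 25→36, due 28, lateness 8
T1: 36→43, due 34, lateness 9
Maximum = 9.
SPT (increasing processing time): T3 T1 T4 T2 T5.
T3: 0→6, due 16, lateness -10
T1: 6→13, due 34, lateness -21
T4: 13→22, due 17, lateness 5
T2: 22→32, due 19, lateness 13
T5: 32→43, due 28, lateness 15
Maximum = 15.
FIFO 15, LPT 27, EDD 9, SPT 15 → minimum 9.

9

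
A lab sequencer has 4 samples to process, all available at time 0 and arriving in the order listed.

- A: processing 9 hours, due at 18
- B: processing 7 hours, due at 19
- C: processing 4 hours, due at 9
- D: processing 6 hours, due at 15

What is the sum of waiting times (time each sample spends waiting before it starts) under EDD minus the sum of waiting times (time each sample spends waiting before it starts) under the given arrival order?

EDD (increasing due date): C D A B.
C: waits 0, runs 0→4
D: waits 4, runs 4→10
A: waits 10, runs 10→19
B: waits 19, runs 19→26
Sum = 0+4+10+19 = 33.
FIFO (arrival order): A B C D.
A: waits 0, runs 0→9
B: waits 9, runs 9→16
C: waits 16, runs 16→20
D: waits 20, runs 20→26
Sum = 0+9+16+20 = 45.
Difference = 33 − 45 = -12.

-12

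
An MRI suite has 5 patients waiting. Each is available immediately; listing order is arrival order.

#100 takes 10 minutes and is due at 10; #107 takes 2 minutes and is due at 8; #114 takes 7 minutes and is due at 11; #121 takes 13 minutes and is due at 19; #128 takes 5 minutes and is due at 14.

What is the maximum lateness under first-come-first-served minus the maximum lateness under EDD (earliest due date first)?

5

FIFO (arrival order): #100 #107 #114 #121 #128.
#100: 0→10, due 10, lateness 0
#107: 10→12, due 8, lateness 4
#114: 12→19, due 11, lateness 8
#121: 19→32, due 19, lateness 13
#128: 32→37, due 14, lateness 23
Maximum = 23.
EDD (increasing due date): #107 #100 #114 #128 #121.
#107: 0→2, due 8, lateness -6
#100: 2→12, due 10, lateness 2
#114: 12→19, due 11, lateness 8
#128: 19→24, due 14, lateness 10
#121: 24→37, due 19, lateness 18
Maximum = 18.
Difference = 23 − 18 = 5.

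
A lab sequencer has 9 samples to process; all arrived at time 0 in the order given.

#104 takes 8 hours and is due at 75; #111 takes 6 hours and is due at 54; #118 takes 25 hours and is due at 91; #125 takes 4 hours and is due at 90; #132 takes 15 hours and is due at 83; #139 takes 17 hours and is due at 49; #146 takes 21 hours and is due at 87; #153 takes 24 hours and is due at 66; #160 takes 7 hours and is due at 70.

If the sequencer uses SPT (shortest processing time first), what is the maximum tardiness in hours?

36

SPT (increasing processing time): #125 #111 #160 #104 #132 #139 #146 #153 #118.
#125: 0→4, due 90, tardiness 0
#111: 4→10, due 54, tardiness 0
#160: 10→17, due 70, tardiness 0
#104: 17→25, due 75, tardiness 0
#132: 25→40, due 83, tardiness 0
#139: 40→57, due 49, tardiness 8
#146: 57→78, due 87, tardiness 0
#153: 78→102, due 66, tardiness 36
#118: 102→127, due 91, tardiness 36
Maximum = 36.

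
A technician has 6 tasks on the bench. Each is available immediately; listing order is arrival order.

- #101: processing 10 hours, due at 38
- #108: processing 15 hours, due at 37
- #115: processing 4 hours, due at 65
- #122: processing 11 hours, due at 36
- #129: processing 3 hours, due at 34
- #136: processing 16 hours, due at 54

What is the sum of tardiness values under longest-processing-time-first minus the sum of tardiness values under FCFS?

27

LPT (decreasing processing time): #136 #108 #122 #101 #115 #129.
#136: 0→16, due 54, tardiness 0
#108: 16→31, due 37, tardiness 0
#122: 31→42, due 36, tardiness 6
#101: 42→52, due 38, tardiness 14
#115: 52→56, due 65, tardiness 0
#129: 56→59, due 34, tardiness 25
Sum = 0+0+6+14+0+25 = 45.
FIFO (arrival order): #101 #108 #115 #122 #129 #136.
#101: 0→10, due 38, tardiness 0
#108: 10→25, due 37, tardiness 0
#115: 25→29, due 65, tardiness 0
#122: 29→40, due 36, tardiness 4
#129: 40→43, due 34, tardiness 9
#136: 43→59, due 54, tardiness 5
Sum = 0+0+0+4+9+5 = 18.
Difference = 45 − 18 = 27.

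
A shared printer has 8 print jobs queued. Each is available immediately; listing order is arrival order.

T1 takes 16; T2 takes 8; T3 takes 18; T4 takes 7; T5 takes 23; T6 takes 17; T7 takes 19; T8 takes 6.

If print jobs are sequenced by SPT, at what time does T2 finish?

21

SPT (increasing processing time): T8 T4 T2 T1 T6 T3 T7 T5.
T8: 0→6
T4: 6→13
T2: 13→21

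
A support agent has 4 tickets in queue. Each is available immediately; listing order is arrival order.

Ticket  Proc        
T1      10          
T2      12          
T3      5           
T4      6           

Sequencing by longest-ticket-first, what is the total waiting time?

LPT (decreasing processing time): T2 T1 T4 T3.
T2: waits 0, runs 0→12
T1: waits 12, runs 12→22
T4: waits 22, runs 22→28
T3: waits 28, runs 28→33
Sum = 0+12+22+28 = 62.

62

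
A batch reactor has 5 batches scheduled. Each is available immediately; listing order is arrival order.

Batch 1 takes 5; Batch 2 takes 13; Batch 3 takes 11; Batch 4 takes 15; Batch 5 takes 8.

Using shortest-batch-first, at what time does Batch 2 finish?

37

SPT (increasing processing time): Batch 1 Batch 5 Batch 3 Batch 2 Batch 4.
Batch 1: 0→5
Batch 5: 5→13
Batch 3: 13→24
Batch 2: 24→37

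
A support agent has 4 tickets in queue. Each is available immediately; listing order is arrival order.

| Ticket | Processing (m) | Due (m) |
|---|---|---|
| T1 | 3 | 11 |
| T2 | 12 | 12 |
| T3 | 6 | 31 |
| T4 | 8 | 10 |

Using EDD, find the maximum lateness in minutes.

EDD (increasing due date): T4 T1 T2 T3.
T4: 0→8, due 10, lateness -2
T1: 8→11, due 11, lateness 0
T2: 11→23, due 12, lateness 11
T3: 23→29, due 31, lateness -2
Maximum = 11.

11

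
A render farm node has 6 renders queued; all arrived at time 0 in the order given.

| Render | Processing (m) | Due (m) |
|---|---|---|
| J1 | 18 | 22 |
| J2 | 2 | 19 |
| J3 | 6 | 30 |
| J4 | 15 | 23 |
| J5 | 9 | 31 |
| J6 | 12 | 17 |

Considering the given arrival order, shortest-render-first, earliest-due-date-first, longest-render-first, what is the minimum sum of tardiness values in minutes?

73

FIFO (arrival order): J1 J2 J3 J4 J5 J6.
J1: 0→18, due 22, tardiness 0
J2: 18→20, due 19, tardiness 1
J3: 20→26, due 30, tardiness 0
J4: 26→41, due 23, tardiness 18
J5: 41→50, due 31, tardiness 19
J6: 50→62, due 17, tardiness 45
Sum = 0+1+0+18+19+45 = 83.
SPT (increasing processing time): J2 J3 J5 J6 J4 J1.
J2: 0→2, due 19, tardiness 0
J3: 2→8, due 30, tardiness 0
J5: 8→17, due 31, tardiness 0
J6: 17→29, due 17, tardiness 12
J4: 29→44, due 23, tardiness 21
J1: 44→62, due 22, tardiness 40
Sum = 0+0+0+12+21+40 = 73.
EDD (increasing due date): J6 J2 J1 J4 J3 J5.
J6: 0→12, due 17, tardiness 0
J2: 12→14, due 19, tardiness 0
J1: 14→32, due 22, tardiness 10
J4: 32→47, due 23, tardiness 24
J3: 47→53, due 30, tardiness 23
J5: 53→62, due 31, tardiness 31
Sum = 0+0+10+24+23+31 = 88.
LPT (decreasing processing time): J1 J4 J6 J5 J3 J2.
J1: 0→18, due 22, tardiness 0
J4: 18→33, due 23, tardiness 10
J6: 33→45, due 17, tardiness 28
J5: 45→54, due 31, tardiness 23
J3: 54→60, due 30, tardiness 30
J2: 60→62, due 19, tardiness 43
Sum = 0+10+28+23+30+43 = 134.
FIFO 83, SPT 73, EDD 88, LPT 134 → minimum 73.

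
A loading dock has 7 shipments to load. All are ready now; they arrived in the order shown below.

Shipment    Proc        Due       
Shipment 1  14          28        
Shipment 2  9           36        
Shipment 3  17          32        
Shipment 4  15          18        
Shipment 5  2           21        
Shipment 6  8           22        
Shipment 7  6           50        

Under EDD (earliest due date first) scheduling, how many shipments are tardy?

EDD (increasing due date): Shipment 4 Shipment 5 Shipment 6 Shipment 1 Shipment 3 Shipment 2 Shipment 7.
Shipment 4: 0→15, due 18, tardiness 0
Shipment 5: 15→17, due 21, tardiness 0
Shipment 6: 17→25, due 22, tardiness 3
Shipment 1: 25→39, due 28, tardiness 11
Shipment 3: 39→56, due 32, tardiness 24
Shipment 2: 56→65, due 36, tardiness 29
Shipment 7: 65→71, due 50, tardiness 21
Late shipments: 5.

5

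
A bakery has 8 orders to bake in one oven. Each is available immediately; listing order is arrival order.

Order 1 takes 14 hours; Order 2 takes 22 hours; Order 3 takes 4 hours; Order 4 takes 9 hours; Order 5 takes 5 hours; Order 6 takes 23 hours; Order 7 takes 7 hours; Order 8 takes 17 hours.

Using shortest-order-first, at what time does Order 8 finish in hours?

56

SPT (increasing processing time): Order 3 Order 5 Order 7 Order 4 Order 1 Order 8 Order 2 Order 6.
Order 3: 0→4
Order 5: 4→9
Order 7: 9→16
Order 4: 16→25
Order 1: 25→39
Order 8: 39→56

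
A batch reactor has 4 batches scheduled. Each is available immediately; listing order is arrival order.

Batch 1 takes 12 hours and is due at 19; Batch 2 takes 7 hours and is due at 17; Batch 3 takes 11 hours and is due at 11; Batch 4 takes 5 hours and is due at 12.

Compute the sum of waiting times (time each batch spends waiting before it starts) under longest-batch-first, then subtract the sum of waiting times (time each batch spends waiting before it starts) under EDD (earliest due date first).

15

LPT (decreasing processing time): Batch 1 Batch 3 Batch 2 Batch 4.
Batch 1: waits 0, runs 0→12
Batch 3: waits 12, runs 12→23
Batch 2: waits 23, runs 23→30
Batch 4: waits 30, runs 30→35
Sum = 0+12+23+30 = 65.
EDD (increasing due date): Batch 3 Batch 4 Batch 2 Batch 1.
Batch 3: waits 0, runs 0→11
Batch 4: waits 11, runs 11→16
Batch 2: waits 16, runs 16→23
Batch 1: waits 23, runs 23→35
Sum = 0+11+16+23 = 50.
Difference = 65 − 50 = 15.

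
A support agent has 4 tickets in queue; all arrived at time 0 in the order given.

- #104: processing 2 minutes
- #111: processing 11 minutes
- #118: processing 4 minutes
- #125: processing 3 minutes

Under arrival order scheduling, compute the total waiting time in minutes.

32

FIFO (arrival order): #104 #111 #118 #125.
#104: waits 0, runs 0→2
#111: waits 2, runs 2→13
#118: waits 13, runs 13→17
#125: waits 17, runs 17→20
Sum = 0+2+13+17 = 32.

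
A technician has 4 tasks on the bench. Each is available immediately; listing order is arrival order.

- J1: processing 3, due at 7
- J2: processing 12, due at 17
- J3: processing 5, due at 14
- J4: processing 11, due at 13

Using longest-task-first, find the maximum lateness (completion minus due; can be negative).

24

LPT (decreasing processing time): J2 J4 J3 J1.
J2: 0→12, due 17, lateness -5
J4: 12→23, due 13, lateness 10
J3: 23→28, due 14, lateness 14
J1: 28→31, due 7, lateness 24
Maximum = 24.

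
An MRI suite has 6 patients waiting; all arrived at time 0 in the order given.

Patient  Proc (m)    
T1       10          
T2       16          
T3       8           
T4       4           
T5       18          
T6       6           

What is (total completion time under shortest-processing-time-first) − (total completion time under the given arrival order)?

-60

SPT (increasing processing time): T4 T6 T3 T1 T2 T5.
T4: 0→4
T6: 4→10
T3: 10→18
T1: 18→28
T2: 28→44
T5: 44→62
Sum = 4+10+18+28+44+62 = 166.
FIFO (arrival order): T1 T2 T3 T4 T5 T6.
T1: 0→10
T2: 10→26
T3: 26→34
T4: 34→38
T5: 38→56
T6: 56→62
Sum = 10+26+34+38+56+62 = 226.
Difference = 166 − 226 = -60.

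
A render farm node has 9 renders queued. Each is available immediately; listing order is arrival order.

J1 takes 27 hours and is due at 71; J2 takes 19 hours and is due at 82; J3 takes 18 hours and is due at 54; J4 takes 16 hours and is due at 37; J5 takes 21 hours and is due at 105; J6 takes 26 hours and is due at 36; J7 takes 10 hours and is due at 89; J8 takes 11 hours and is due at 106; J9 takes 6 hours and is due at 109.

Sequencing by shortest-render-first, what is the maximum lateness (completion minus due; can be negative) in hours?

91

SPT (increasing processing time): J9 J7 J8 J4 J3 J2 J5 J6 J1.
J9: 0→6, due 109, lateness -103
J7: 6→16, due 89, lateness -73
J8: 16→27, due 106, lateness -79
J4: 27→43, due 37, lateness 6
J3: 43→61, due 54, lateness 7
J2: 61→80, due 82, lateness -2
J5: 80→101, due 105, lateness -4
J6: 101→127, due 36, lateness 91
J1: 127→154, due 71, lateness 83
Maximum = 91.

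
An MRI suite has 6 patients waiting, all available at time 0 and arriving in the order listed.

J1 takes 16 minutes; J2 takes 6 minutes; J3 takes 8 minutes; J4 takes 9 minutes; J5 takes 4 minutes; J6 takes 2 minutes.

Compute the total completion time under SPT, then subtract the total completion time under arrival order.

-81

SPT (increasing processing time): J6 J5 J2 J3 J4 J1.
J6: 0→2
J5: 2→6
J2: 6→12
J3: 12→20
J4: 20→29
J1: 29→45
Sum = 2+6+12+20+29+45 = 114.
FIFO (arrival order): J1 J2 J3 J4 J5 J6.
J1: 0→16
J2: 16→22
J3: 22→30
J4: 30→39
J5: 39→43
J6: 43→45
Sum = 16+22+30+39+43+45 = 195.
Difference = 114 − 195 = -81.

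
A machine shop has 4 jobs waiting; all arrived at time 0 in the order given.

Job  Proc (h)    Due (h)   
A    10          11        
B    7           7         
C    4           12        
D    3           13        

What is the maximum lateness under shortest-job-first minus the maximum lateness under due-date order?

2

SPT (increasing processing time): D C B A.
D: 0→3, due 13, lateness -10
C: 3→7, due 12, lateness -5
B: 7→14, due 7, lateness 7
A: 14→24, due 11, lateness 13
Maximum = 13.
EDD (increasing due date): B A C D.
B: 0→7, due 7, lateness 0
A: 7→17, due 11, lateness 6
C: 17→21, due 12, lateness 9
D: 21→24, due 13, lateness 11
Maximum = 11.
Difference = 13 − 11 = 2.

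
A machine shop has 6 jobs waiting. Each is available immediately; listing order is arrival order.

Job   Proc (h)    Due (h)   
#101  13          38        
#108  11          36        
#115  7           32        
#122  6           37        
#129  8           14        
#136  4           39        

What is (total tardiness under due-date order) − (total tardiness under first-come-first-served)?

-24

EDD (increasing due date): #129 #115 #108 #122 #101 #136.
#129: 0→8, due 14, tardiness 0
#115: 8→15, due 32, tardiness 0
#108: 15→26, due 36, tardiness 0
#122: 26→32, due 37, tardiness 0
#101: 32→45, due 38, tardiness 7
#136: 45→49, due 39, tardiness 10
Sum = 0+0+0+0+7+10 = 17.
FIFO (arrival order): #101 #108 #115 #122 #129 #136.
#101: 0→13, due 38, tardiness 0
#108: 13→24, due 36, tardiness 0
#115: 24→31, due 32, tardiness 0
#122: 31→37, due 37, tardiness 0
#129: 37→45, due 14, tardiness 31
#136: 45→49, due 39, tardiness 10
Sum = 0+0+0+0+31+10 = 41.
Difference = 17 − 41 = -24.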